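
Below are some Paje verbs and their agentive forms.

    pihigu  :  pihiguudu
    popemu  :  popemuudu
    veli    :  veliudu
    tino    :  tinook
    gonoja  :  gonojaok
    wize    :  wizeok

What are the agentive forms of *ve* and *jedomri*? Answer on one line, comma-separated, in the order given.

The suffix is conditioned by the last vowel: -udu when the last vowel of the stem is a high vowel (*pihigu*, *popemu*, *veli*); -ok when the last vowel of the stem is a non-high vowel (*tino*, *gonoja*, *wize*).
Since the last vowel of *ve* is /e/ (a non-high vowel), it takes -ok, giving *veok*.
*jedomri* — last vowel /i/ (a high vowel) → -udu → *jedomriudu*.

veok, jedomriudu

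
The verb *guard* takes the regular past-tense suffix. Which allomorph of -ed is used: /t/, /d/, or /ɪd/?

/ɪd/

The stem *guard* ends in /t/ or /d/.
The -ed suffix is realized as /ɪd/ after /t, d/; as /t/ after other voiceless consonants; and as /d/ after other voiced sounds.
So -ed on *guard* is pronounced /ɪd/.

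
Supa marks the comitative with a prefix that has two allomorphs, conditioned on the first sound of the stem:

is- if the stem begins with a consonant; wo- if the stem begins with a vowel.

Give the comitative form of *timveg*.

istimveg

*timveg*: first sound = /t/, a consonant → is- → *istimveg*.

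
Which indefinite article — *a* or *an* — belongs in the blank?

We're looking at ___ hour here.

The indefinite article is chosen by the initial *sound* of the following word, not its spelling.
*hour* begins with the sound /aʊ/ (silent h) — a vowel sound.
So the article is *an*: We're looking at an hour here.

an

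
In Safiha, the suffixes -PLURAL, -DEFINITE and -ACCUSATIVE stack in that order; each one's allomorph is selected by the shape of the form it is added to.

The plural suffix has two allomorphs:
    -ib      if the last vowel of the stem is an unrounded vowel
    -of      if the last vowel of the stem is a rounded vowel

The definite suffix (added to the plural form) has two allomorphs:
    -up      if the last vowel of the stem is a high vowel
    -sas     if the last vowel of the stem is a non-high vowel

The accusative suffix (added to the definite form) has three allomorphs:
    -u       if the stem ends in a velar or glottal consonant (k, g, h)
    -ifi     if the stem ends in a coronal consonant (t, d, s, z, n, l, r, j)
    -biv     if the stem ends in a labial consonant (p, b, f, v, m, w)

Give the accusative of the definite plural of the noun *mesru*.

mesruofsasifi

The last vowel of *mesru* is /u/, which is a rounded vowel, so the plural suffix is -of, giving *mesruof*.
Since the last vowel of the plural form *mesruof* is /o/ (a non-high vowel), it takes -sas, giving *mesruofsas*.
The final consonant of the definite form *mesruofsas* is /s/, which is coronal, so the accusative suffix is -ifi, giving *mesruofsasifi*.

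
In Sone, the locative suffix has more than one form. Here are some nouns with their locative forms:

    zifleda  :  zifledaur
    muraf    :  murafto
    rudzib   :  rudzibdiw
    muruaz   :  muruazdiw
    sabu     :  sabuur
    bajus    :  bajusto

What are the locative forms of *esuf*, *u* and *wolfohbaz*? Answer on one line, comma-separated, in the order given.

esufto, uur, wolfohbazdiw

The pattern is voicing of the final sound: -to when the stem ends in a voiceless consonant (*muraf*, *bajus*); -diw when the stem ends in a voiced consonant (*rudzib*, *muruaz*); -ur when the stem ends in a vowel (*zifleda*, *sabu*).
Since the final sound of *esuf* is /f/ (a voiceless consonant), it takes -to, giving *esufto*.
Since the final sound of *u* is /u/ (a vowel), it takes -ur, giving *uur*.
*wolfohbaz* — final sound /z/ (a voiced consonant) → -diw → *wolfohbazdiw*.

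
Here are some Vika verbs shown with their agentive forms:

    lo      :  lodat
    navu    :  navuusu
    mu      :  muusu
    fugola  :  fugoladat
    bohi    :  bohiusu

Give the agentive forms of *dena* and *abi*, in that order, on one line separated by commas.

The suffix is conditioned by the last vowel: -usu when the last vowel of the stem is a high vowel (*navu*, *mu*, *bohi*); -dat when the last vowel of the stem is a non-high vowel (*lo*, *fugola*).
*dena*: last vowel = /a/, a non-high vowel → -dat → *denadat*.
*abi*: last vowel = /i/, a high vowel → -usu → *abiusu*.

denadat, abiusu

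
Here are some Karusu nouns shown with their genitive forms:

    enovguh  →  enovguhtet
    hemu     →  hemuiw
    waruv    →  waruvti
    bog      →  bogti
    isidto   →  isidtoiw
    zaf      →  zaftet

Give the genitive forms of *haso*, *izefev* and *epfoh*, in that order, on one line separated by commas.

hasoiw, izefevti, epfohtet

The alternation tracks the final sound of the stem — -tet when the stem ends in a voiceless consonant (*enovguh*, *zaf*); -ti when the stem ends in a voiced consonant (*waruv*, *bog*); -iw when the stem ends in a vowel (*hemu*, *isidto*).
Since the final sound of *haso* is /o/ (a vowel), it takes -iw, giving *hasoiw*.
The final sound of *izefev* is /v/, which is a voiced consonant, so the suffix is -ti, giving *izefevti*.
*epfoh*: final sound = /h/, a voiceless consonant → -tet → *epfohtet*.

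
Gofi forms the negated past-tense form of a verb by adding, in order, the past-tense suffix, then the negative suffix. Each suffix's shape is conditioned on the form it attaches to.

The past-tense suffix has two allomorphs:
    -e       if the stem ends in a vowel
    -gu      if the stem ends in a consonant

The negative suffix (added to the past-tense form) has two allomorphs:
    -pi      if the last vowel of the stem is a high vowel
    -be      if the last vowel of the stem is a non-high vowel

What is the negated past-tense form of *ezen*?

ezengupi

*ezen* — final sound /n/ (a consonant) → -gu → *ezengu*.
The past-tense form *ezengu*: last vowel = /u/, a high vowel → -pi → *ezengupi*.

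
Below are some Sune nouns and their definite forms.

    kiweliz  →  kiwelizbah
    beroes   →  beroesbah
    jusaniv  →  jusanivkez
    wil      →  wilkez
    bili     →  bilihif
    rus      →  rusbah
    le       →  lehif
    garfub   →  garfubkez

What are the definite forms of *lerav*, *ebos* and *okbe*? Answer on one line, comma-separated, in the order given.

leravkez, ebosbah, okbehif

The suffix is conditioned by the final sound: -bah when the stem ends in a sibilant (*kiweliz*, *beroes*, *rus*); -kez when the stem ends in a non-sibilant consonant (*jusaniv*, *wil*, *garfub*); -hif when the stem ends in a vowel (*bili*, *le*).
*lerav*: final sound = /v/, a non-sibilant consonant → -kez → *leravkez*.
The final sound of *ebos* is /s/, which is a sibilant, so the suffix is -bah, giving *ebosbah*.
The final sound of *okbe* is /e/, which is a vowel, so the suffix is -hif, giving *okbehif*.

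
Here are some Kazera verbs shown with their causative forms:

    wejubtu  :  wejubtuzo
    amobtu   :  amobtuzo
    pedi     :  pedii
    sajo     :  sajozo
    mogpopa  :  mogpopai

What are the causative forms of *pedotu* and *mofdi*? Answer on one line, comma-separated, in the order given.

The pattern is rounding harmony: -zo when the last vowel of the stem is a rounded vowel (*wejubtu*, *amobtu*, *sajo*); -i when the last vowel of the stem is an unrounded vowel (*pedi*, *mogpopa*).
The last vowel of *pedotu* is /u/, which is a rounded vowel, so the suffix is -zo, giving *pedotuzo*.
Since the last vowel of *mofdi* is /i/ (an unrounded vowel), it takes -i, giving *mofdii*.

pedotuzo, mofdii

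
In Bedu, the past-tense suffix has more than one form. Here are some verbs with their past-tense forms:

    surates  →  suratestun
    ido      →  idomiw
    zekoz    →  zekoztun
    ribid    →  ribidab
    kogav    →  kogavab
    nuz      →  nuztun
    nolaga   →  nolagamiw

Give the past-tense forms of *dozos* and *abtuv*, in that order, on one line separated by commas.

dozostun, abtuvab

The suffix is conditioned by the final sound: -tun when the stem ends in a sibilant (*surates*, *zekoz*, *nuz*); -ab when the stem ends in a non-sibilant consonant (*ribid*, *kogav*); -miw when the stem ends in a vowel (*ido*, *nolaga*).
*dozos*: final sound = /s/, a sibilant → -tun → *dozostun*.
Since the final sound of *abtuv* is /v/ (a non-sibilant consonant), it takes -ab, giving *abtuvab*.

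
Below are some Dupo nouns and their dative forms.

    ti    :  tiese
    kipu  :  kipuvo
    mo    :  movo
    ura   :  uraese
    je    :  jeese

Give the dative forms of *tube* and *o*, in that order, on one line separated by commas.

The pattern is rounding harmony: -vo when the last vowel of the stem is a rounded vowel (*kipu*, *mo*); -ese when the last vowel of the stem is an unrounded vowel (*ti*, *ura*, *je*).
Since the last vowel of *tube* is /e/ (an unrounded vowel), it takes -ese, giving *tubeese*.
Since the last vowel of *o* is /o/ (a rounded vowel), it takes -vo, giving *ovo*.

tubeese, ovo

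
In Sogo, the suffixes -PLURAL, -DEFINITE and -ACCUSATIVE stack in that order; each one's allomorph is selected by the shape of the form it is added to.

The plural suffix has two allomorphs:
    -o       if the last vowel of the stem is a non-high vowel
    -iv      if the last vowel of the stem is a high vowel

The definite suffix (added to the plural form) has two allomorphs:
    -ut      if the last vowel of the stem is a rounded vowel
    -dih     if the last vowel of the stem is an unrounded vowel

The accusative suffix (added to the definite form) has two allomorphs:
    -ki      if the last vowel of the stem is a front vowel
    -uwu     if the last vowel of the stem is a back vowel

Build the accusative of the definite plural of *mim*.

*mim*: last vowel = /i/, a high vowel → -iv → *mimiv*.
The plural form *mimiv* — last vowel /i/ (an unrounded vowel) → -dih → *mimivdih*.
The definite form *mimivdih* — last vowel /i/ (a front vowel) → -ki → *mimivdihki*.

mimivdihki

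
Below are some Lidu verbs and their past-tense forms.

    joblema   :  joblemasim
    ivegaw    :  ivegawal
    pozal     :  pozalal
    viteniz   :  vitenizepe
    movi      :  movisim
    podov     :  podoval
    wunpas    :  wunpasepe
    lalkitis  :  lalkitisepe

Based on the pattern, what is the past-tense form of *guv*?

guval

Looking at the final sound of each stem: -epe when the stem ends in a sibilant (*viteniz*, *wunpas*, *lalkitis*); -al when the stem ends in a non-sibilant consonant (*ivegaw*, *pozal*, *podov*); -sim when the stem ends in a vowel (*joblema*, *movi*).
*guv*: final sound = /v/, a non-sibilant consonant → -al → *guval*.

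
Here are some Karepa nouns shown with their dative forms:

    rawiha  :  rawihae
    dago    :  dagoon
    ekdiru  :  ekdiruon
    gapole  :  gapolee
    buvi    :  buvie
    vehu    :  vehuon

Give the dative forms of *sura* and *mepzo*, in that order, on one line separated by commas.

surae, mepzoon

The alternation tracks the last vowel of the stem — -on when the last vowel of the stem is a rounded vowel (*dago*, *ekdiru*, *vehu*); -e when the last vowel of the stem is an unrounded vowel (*rawiha*, *gapole*, *buvi*).
The last vowel of *sura* is /a/, which is an unrounded vowel, so the suffix is -e, giving *surae*.
The last vowel of *mepzo* is /o/, which is a rounded vowel, so the suffix is -on, giving *mepzoon*.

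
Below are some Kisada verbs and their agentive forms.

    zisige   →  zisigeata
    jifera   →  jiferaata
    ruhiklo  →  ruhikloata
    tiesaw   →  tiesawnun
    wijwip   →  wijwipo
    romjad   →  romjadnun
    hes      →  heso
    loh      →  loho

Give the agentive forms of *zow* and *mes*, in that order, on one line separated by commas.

zownun, meso

The suffix is conditioned by the final sound: -o when the stem ends in a voiceless consonant (*wijwip*, *hes*, *loh*); -nun when the stem ends in a voiced consonant (*tiesaw*, *romjad*); -ata when the stem ends in a vowel (*zisige*, *jifera*, *ruhiklo*).
The final sound of *zow* is /w/, which is a voiced consonant, so the suffix is -nun, giving *zownun*.
The final sound of *mes* is /s/, which is a voiceless consonant, so the suffix is -o, giving *meso*.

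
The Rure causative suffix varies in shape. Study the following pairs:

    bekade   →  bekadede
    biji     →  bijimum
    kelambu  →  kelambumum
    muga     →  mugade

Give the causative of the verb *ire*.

irede

The suffix is conditioned by the last vowel: -mum when the last vowel of the stem is a high vowel (*biji*, *kelambu*); -de when the last vowel of the stem is a non-high vowel (*bekade*, *muga*).
*ire*: last vowel = /e/, a non-high vowel → -de → *irede*.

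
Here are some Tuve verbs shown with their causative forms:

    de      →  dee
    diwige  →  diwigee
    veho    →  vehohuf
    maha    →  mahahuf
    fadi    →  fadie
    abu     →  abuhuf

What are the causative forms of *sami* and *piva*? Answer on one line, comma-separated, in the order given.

The alternation tracks the last vowel of the stem — -e when the last vowel of the stem is a front vowel (*de*, *diwige*, *fadi*); -huf when the last vowel of the stem is a back vowel (*veho*, *maha*, *abu*).
Since the last vowel of *sami* is /i/ (a front vowel), it takes -e, giving *samie*.
*piva*: last vowel = /a/, a back vowel → -huf → *pivahuf*.

samie, pivahuf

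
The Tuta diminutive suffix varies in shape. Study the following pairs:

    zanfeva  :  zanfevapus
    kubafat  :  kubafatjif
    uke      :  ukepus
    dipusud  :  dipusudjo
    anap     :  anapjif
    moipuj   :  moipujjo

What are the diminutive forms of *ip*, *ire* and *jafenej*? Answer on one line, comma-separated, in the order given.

The pattern is voicing of the final sound: -jif when the stem ends in a voiceless consonant (*kubafat*, *anap*); -jo when the stem ends in a voiced consonant (*dipusud*, *moipuj*); -pus when the stem ends in a vowel (*zanfeva*, *uke*).
Since the final sound of *ip* is /p/ (a voiceless consonant), it takes -jif, giving *ipjif*.
The final sound of *ire* is /e/, which is a vowel, so the suffix is -pus, giving *irepus*.
*jafenej* — final sound /j/ (a voiced consonant) → -jo → *jafenejjo*.

ipjif, irepus, jafenejjo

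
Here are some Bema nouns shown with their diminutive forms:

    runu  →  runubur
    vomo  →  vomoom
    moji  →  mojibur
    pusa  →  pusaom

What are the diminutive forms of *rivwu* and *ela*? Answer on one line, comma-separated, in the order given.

rivwubur, elaom

The alternation tracks the last vowel of the stem — -bur when the last vowel of the stem is a high vowel (*runu*, *moji*); -om when the last vowel of the stem is a non-high vowel (*vomo*, *pusa*).
*rivwu*: last vowel = /u/, a high vowel → -bur → *rivwubur*.
*ela* — last vowel /a/ (a non-high vowel) → -om → *elaom*.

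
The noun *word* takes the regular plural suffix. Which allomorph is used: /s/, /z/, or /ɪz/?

/z/

The stem *word* ends in a voiced non-sibilant sound.
The plural suffix surfaces as /ɪz/ after sibilants, /s/ after other voiceless consonants, and /z/ after other voiced sounds.
So the plural -s on *word* is pronounced /z/.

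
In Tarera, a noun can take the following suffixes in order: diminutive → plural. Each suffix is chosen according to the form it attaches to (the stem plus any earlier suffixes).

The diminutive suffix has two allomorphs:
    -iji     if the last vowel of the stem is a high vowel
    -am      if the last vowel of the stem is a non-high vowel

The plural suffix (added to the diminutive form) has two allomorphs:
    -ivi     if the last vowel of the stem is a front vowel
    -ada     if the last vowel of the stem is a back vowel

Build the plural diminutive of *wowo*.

wowoamada

The last vowel of *wowo* is /o/, which is a non-high vowel, so the diminutive suffix is -am, giving *wowoam*.
Since the last vowel of the diminutive form *wowoam* is /a/ (a back vowel), it takes -ada, giving *wowoamada*.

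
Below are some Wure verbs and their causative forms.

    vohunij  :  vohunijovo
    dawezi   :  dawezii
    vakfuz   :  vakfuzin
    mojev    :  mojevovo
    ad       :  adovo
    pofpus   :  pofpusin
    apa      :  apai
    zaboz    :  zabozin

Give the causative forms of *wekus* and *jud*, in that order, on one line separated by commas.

wekusin, judovo

The suffix is conditioned by the final sound: -in when the stem ends in a sibilant (*vakfuz*, *pofpus*, *zaboz*); -ovo when the stem ends in a non-sibilant consonant (*vohunij*, *mojev*, *ad*); -i when the stem ends in a vowel (*dawezi*, *apa*).
The final sound of *wekus* is /s/, which is a sibilant, so the suffix is -in, giving *wekusin*.
*jud* — final sound /d/ (a non-sibilant consonant) → -ovo → *judovo*.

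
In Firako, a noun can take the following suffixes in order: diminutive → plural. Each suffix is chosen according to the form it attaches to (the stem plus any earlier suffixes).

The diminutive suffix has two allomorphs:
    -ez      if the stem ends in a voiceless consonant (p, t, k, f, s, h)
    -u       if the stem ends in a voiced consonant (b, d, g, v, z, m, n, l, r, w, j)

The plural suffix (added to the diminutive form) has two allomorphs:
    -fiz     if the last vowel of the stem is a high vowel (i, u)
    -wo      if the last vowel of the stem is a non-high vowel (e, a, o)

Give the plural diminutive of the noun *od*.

odufiz

The final consonant of *od* is /d/, which is voiced, so the diminutive suffix is -u, giving *odu*.
The diminutive form *odu*: last vowel = /u/, a high vowel → -fiz → *odufiz*.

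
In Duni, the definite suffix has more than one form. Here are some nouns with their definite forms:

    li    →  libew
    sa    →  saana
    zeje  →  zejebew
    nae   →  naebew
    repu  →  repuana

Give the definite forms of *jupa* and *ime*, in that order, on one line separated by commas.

The alternation tracks the last vowel of the stem — -bew when the last vowel of the stem is a front vowel (*li*, *zeje*, *nae*); -ana when the last vowel of the stem is a back vowel (*sa*, *repu*).
*jupa*: last vowel = /a/, a back vowel → -ana → *jupaana*.
*ime* — last vowel /e/ (a front vowel) → -bew → *imebew*.

jupaana, imebew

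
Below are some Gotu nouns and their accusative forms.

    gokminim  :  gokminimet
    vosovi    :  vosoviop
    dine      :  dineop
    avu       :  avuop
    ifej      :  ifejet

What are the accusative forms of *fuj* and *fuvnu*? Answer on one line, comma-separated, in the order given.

fujet, fuvnuop

The pattern is consonant vs. vowel: -et when the stem ends in a consonant (*gokminim*, *ifej*); -op when the stem ends in a vowel (*vosovi*, *dine*, *avu*).
Since the final sound of *fuj* is /j/ (a consonant), it takes -et, giving *fujet*.
*fuvnu* — final sound /u/ (a vowel) → -op → *fuvnuop*.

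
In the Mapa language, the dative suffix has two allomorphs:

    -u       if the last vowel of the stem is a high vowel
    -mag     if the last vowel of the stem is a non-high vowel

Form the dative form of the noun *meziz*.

*meziz* — last vowel /i/ (a high vowel) → -u → *mezizu*.

mezizu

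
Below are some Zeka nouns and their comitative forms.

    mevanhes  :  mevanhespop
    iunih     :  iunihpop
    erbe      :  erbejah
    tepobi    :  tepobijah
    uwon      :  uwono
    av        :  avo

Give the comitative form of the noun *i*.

The suffix is conditioned by the final sound: -pop when the stem ends in a voiceless consonant (*mevanhes*, *iunih*); -o when the stem ends in a voiced consonant (*uwon*, *av*); -jah when the stem ends in a vowel (*erbe*, *tepobi*).
*i* — final sound /i/ (a vowel) → -jah → *ijah*.

ijah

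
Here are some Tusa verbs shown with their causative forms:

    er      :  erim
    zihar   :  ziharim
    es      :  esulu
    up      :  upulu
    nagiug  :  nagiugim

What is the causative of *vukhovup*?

The alternation tracks the final consonant of the stem — -ulu when the stem ends in a voiceless consonant (*es*, *up*); -im when the stem ends in a voiced consonant (*er*, *zihar*, *nagiug*).
*vukhovup* — final consonant /p/ (voiceless) → -ulu → *vukhovupulu*.

vukhovupulu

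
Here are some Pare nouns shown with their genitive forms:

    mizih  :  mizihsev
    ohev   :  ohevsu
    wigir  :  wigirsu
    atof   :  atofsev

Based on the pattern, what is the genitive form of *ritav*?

The pattern is voicing of the final consonant: -sev when the stem ends in a voiceless consonant (*mizih*, *atof*); -su when the stem ends in a voiced consonant (*ohev*, *wigir*).
*ritav*: final consonant = /v/, voiced → -su → *ritavsu*.

ritavsu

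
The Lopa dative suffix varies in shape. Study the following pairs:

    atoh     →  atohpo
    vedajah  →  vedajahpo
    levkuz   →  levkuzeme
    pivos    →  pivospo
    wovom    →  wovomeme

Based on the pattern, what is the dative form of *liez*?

The alternation tracks the final consonant of the stem — -po when the stem ends in a voiceless consonant (*atoh*, *vedajah*, *pivos*); -eme when the stem ends in a voiced consonant (*levkuz*, *wovom*).
*liez*: final consonant = /z/, voiced → -eme → *liezeme*.

liezeme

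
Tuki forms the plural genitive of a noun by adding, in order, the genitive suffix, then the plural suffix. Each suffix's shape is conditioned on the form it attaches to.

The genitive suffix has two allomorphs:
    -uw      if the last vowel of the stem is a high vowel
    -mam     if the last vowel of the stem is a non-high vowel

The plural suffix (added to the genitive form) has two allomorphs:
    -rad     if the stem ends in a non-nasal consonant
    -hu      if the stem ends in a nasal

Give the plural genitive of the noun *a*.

Since the last vowel of *a* is /a/ (a non-high vowel), it takes -mam, giving *amam*.
The genitive form *amam* — final consonant /m/ (a nasal) → -hu → *amamhu*.

amamhu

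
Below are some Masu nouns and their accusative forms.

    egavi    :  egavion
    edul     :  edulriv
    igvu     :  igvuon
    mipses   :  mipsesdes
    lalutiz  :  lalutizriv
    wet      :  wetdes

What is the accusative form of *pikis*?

The pattern is voicing of the final sound: -des when the stem ends in a voiceless consonant (*mipses*, *wet*); -riv when the stem ends in a voiced consonant (*edul*, *lalutiz*); -on when the stem ends in a vowel (*egavi*, *igvu*).
*pikis*: final sound = /s/, a voiceless consonant → -des → *pikisdes*.

pikisdes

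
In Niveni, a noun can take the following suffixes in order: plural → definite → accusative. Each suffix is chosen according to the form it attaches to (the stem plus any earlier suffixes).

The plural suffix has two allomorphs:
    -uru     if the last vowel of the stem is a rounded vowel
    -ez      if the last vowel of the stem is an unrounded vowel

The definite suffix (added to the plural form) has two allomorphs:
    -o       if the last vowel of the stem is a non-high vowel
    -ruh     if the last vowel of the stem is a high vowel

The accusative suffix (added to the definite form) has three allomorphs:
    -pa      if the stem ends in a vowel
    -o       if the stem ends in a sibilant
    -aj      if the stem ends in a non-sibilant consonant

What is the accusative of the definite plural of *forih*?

forihezopa

*forih* — last vowel /i/ (an unrounded vowel) → -ez → *forihez*.
The last vowel of the plural form *forihez* is /e/, which is a non-high vowel, so the definite suffix is -o, giving *forihezo*.
The final sound of the definite form *forihezo* is /o/, which is a vowel, so the accusative suffix is -pa, giving *forihezopa*.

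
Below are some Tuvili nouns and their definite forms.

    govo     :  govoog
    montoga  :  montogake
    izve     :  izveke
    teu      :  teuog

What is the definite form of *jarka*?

The pattern is rounding harmony: -og when the last vowel of the stem is a rounded vowel (*govo*, *teu*); -ke when the last vowel of the stem is an unrounded vowel (*montoga*, *izve*).
*jarka*: last vowel = /a/, an unrounded vowel → -ke → *jarkake*.

jarkake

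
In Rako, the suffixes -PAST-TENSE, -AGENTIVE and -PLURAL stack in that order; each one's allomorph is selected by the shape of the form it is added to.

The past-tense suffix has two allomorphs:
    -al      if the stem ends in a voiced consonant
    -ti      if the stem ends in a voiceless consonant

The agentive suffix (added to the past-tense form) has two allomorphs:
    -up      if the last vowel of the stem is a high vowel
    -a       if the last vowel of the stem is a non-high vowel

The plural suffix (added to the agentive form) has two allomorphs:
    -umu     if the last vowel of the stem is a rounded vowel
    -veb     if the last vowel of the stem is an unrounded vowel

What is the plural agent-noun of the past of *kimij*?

kimijalaveb

The final consonant of *kimij* is /j/, which is voiced, so the past-tense suffix is -al, giving *kimijal*.
The past-tense form *kimijal* — last vowel /a/ (a non-high vowel) → -a → *kimijala*.
The last vowel of the agentive form *kimijala* is /a/, which is an unrounded vowel, so the plural suffix is -veb, giving *kimijalaveb*.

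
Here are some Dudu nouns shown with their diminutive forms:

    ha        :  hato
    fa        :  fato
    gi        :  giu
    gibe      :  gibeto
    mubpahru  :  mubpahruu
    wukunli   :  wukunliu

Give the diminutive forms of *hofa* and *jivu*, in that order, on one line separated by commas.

The alternation tracks the last vowel of the stem — -u when the last vowel of the stem is a high vowel (*gi*, *mubpahru*, *wukunli*); -to when the last vowel of the stem is a non-high vowel (*ha*, *fa*, *gibe*).
*hofa*: last vowel = /a/, a non-high vowel → -to → *hofato*.
*jivu* — last vowel /u/ (a high vowel) → -u → *jivuu*.

hofato, jivuu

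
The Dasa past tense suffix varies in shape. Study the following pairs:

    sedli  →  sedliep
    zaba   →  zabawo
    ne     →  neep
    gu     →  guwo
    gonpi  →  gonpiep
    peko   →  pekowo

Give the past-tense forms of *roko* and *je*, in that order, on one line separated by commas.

The suffix is conditioned by the last vowel: -ep when the last vowel of the stem is a front vowel (*sedli*, *ne*, *gonpi*); -wo when the last vowel of the stem is a back vowel (*zaba*, *gu*, *peko*).
*roko*: last vowel = /o/, a back vowel → -wo → *rokowo*.
Since the last vowel of *je* is /e/ (a front vowel), it takes -ep, giving *jeep*.

rokowo, jeep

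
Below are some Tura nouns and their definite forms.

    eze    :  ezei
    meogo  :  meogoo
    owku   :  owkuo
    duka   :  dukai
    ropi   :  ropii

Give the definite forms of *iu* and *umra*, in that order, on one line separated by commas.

The pattern is rounding harmony: -o when the last vowel of the stem is a rounded vowel (*meogo*, *owku*); -i when the last vowel of the stem is an unrounded vowel (*eze*, *duka*, *ropi*).
Since the last vowel of *iu* is /u/ (a rounded vowel), it takes -o, giving *iuo*.
Since the last vowel of *umra* is /a/ (an unrounded vowel), it takes -i, giving *umrai*.

iuo, umrai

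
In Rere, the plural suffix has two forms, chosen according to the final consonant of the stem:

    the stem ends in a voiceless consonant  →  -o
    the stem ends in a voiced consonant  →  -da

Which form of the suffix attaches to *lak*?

-o

*lak* — final consonant /k/ (voiceless) → -o.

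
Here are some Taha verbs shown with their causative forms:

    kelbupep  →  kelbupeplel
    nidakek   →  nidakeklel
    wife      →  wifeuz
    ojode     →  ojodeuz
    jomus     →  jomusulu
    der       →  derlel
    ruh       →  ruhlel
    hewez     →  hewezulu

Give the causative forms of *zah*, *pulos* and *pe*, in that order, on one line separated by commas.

The suffix is conditioned by the final sound: -ulu when the stem ends in a sibilant (*jomus*, *hewez*); -lel when the stem ends in a non-sibilant consonant (*kelbupep*, *nidakek*, *der*, *ruh*); -uz when the stem ends in a vowel (*wife*, *ojode*).
The final sound of *zah* is /h/, which is a non-sibilant consonant, so the suffix is -lel, giving *zahlel*.
Since the final sound of *pulos* is /s/ (a sibilant), it takes -ulu, giving *pulosulu*.
Since the final sound of *pe* is /e/ (a vowel), it takes -uz, giving *peuz*.

zahlel, pulosulu, peuz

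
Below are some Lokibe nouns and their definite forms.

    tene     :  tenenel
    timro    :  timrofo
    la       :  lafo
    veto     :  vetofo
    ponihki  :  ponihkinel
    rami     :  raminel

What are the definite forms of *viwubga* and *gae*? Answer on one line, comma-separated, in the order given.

viwubgafo, gaenel

Looking at the last vowel of each stem: -nel when the last vowel of the stem is a front vowel (*tene*, *ponihki*, *rami*); -fo when the last vowel of the stem is a back vowel (*timro*, *la*, *veto*).
*viwubga* — last vowel /a/ (a back vowel) → -fo → *viwubgafo*.
The last vowel of *gae* is /e/, which is a front vowel, so the suffix is -nel, giving *gaenel*.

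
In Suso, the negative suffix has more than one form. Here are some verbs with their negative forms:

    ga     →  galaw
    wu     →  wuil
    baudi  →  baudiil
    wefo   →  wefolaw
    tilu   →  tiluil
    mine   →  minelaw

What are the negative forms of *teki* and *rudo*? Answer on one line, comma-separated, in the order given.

Looking at the last vowel of each stem: -il when the last vowel of the stem is a high vowel (*wu*, *baudi*, *tilu*); -law when the last vowel of the stem is a non-high vowel (*ga*, *wefo*, *mine*).
*teki*: last vowel = /i/, a high vowel → -il → *tekiil*.
Since the last vowel of *rudo* is /o/ (a non-high vowel), it takes -law, giving *rudolaw*.

tekiil, rudolaw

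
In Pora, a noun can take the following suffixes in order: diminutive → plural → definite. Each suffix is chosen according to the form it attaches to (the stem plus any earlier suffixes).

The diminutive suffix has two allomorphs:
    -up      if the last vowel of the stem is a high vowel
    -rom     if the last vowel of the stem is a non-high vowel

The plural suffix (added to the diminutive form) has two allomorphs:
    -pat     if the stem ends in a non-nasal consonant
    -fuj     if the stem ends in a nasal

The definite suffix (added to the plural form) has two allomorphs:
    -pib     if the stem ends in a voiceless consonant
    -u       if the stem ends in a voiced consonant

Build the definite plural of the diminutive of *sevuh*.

sevuhuppatpib

The last vowel of *sevuh* is /u/, which is a high vowel, so the diminutive suffix is -up, giving *sevuhup*.
The diminutive form *sevuhup* — final consonant /p/ (non-nasal) → -pat → *sevuhuppat*.
The final consonant of the plural form *sevuhuppat* is /t/, which is voiceless, so the definite suffix is -pib, giving *sevuhuppatpib*.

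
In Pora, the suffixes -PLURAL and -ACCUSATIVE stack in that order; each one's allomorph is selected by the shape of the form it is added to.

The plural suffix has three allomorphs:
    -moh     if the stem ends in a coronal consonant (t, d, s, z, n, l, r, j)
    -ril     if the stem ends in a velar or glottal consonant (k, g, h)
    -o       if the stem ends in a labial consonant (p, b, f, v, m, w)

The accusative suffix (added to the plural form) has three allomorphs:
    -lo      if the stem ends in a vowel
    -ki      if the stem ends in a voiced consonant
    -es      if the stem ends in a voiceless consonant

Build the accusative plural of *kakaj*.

kakajmohes

*kakaj*: final consonant = /j/, coronal → -moh → *kakajmoh*.
The plural form *kakajmoh* — final sound /h/ (a voiceless consonant) → -es → *kakajmohes*.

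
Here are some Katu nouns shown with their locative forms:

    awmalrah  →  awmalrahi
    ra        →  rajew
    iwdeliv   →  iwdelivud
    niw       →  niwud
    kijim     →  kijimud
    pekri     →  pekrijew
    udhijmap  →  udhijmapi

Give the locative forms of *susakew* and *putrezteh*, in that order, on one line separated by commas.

Looking at the final sound of each stem: -i when the stem ends in a voiceless consonant (*awmalrah*, *udhijmap*); -ud when the stem ends in a voiced consonant (*iwdeliv*, *niw*, *kijim*); -jew when the stem ends in a vowel (*ra*, *pekri*).
*susakew* — final sound /w/ (a voiced consonant) → -ud → *susakewud*.
*putrezteh*: final sound = /h/, a voiceless consonant → -i → *putreztehi*.

susakewud, putreztehi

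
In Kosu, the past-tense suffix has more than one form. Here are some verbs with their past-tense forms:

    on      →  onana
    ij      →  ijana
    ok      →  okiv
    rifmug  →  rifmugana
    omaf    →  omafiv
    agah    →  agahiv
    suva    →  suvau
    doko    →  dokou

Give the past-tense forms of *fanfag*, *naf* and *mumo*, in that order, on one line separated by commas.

fanfagana, nafiv, mumou

Looking at the final sound of each stem: -iv when the stem ends in a voiceless consonant (*ok*, *omaf*, *agah*); -ana when the stem ends in a voiced consonant (*on*, *ij*, *rifmug*); -u when the stem ends in a vowel (*suva*, *doko*).
*fanfag* — final sound /g/ (a voiced consonant) → -ana → *fanfagana*.
*naf* — final sound /f/ (a voiceless consonant) → -iv → *nafiv*.
*mumo*: final sound = /o/, a vowel → -u → *mumou*.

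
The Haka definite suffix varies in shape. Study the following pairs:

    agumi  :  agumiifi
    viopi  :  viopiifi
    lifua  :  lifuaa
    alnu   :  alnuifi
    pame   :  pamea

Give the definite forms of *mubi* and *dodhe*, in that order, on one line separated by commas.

mubiifi, dodhea

The suffix is conditioned by the last vowel: -ifi when the last vowel of the stem is a high vowel (*agumi*, *viopi*, *alnu*); -a when the last vowel of the stem is a non-high vowel (*lifua*, *pame*).
The last vowel of *mubi* is /i/, which is a high vowel, so the suffix is -ifi, giving *mubiifi*.
The last vowel of *dodhe* is /e/, which is a non-high vowel, so the suffix is -a, giving *dodhea*.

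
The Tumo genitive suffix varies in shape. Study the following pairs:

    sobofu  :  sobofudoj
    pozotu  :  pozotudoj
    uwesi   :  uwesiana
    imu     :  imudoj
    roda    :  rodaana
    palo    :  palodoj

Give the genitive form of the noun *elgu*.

elgudoj

The pattern is rounding harmony: -doj when the last vowel of the stem is a rounded vowel (*sobofu*, *pozotu*, *imu*, *palo*); -ana when the last vowel of the stem is an unrounded vowel (*uwesi*, *roda*).
The last vowel of *elgu* is /u/, which is a rounded vowel, so the suffix is -doj, giving *elgudoj*.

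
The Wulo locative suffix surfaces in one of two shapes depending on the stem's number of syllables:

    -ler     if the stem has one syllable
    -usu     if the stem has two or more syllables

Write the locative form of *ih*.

*ih* (one syllable) → -ler → *ihler*.

ihler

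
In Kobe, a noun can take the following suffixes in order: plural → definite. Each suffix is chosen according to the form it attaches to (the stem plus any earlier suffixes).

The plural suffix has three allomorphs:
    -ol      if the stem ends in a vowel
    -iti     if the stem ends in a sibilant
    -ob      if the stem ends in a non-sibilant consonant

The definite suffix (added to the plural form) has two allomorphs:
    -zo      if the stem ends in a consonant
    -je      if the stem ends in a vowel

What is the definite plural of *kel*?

*kel*: final sound = /l/, a non-sibilant consonant → -ob → *kelob*.
The plural form *kelob* — final sound /b/ (a consonant) → -zo → *kelobzo*.

kelobzo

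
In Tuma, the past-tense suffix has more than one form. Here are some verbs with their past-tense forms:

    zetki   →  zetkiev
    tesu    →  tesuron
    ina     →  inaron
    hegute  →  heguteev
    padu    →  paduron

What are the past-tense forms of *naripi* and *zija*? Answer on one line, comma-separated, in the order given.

The alternation tracks the last vowel of the stem — -ev when the last vowel of the stem is a front vowel (*zetki*, *hegute*); -ron when the last vowel of the stem is a back vowel (*tesu*, *ina*, *padu*).
*naripi*: last vowel = /i/, a front vowel → -ev → *naripiev*.
The last vowel of *zija* is /a/, which is a back vowel, so the suffix is -ron, giving *zijaron*.

naripiev, zijaron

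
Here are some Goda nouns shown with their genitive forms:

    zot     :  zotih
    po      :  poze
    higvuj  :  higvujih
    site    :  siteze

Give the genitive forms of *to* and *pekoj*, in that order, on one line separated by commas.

toze, pekojih

Looking at the final sound of each stem: -ih when the stem ends in a consonant (*zot*, *higvuj*); -ze when the stem ends in a vowel (*po*, *site*).
*to*: final sound = /o/, a vowel → -ze → *toze*.
*pekoj* — final sound /j/ (a consonant) → -ih → *pekojih*.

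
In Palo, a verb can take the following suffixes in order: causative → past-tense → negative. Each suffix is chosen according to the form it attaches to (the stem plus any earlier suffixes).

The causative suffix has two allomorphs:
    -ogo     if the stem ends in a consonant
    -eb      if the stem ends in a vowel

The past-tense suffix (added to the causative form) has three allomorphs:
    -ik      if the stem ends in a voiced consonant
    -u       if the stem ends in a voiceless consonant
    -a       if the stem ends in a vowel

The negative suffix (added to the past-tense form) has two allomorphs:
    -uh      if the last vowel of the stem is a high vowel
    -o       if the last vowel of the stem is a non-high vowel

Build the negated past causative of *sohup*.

*sohup* — final sound /p/ (a consonant) → -ogo → *sohupogo*.
The causative form *sohupogo* — final sound /o/ (a vowel) → -a → *sohupogoa*.
The past-tense form *sohupogoa* — last vowel /a/ (a non-high vowel) → -o → *sohupogoao*.

sohupogoao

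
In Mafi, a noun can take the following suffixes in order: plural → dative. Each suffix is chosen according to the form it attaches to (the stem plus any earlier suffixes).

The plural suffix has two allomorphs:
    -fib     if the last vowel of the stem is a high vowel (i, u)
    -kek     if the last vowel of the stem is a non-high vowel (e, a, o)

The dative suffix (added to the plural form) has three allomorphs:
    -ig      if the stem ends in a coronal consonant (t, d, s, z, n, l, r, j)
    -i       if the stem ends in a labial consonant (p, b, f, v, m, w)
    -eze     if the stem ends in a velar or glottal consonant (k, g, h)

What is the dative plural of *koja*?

kojakekeze

Since the last vowel of *koja* is /a/ (a non-high vowel), it takes -kek, giving *kojakek*.
The plural form *kojakek* — final consonant /k/ (velar/glottal) → -eze → *kojakekeze*.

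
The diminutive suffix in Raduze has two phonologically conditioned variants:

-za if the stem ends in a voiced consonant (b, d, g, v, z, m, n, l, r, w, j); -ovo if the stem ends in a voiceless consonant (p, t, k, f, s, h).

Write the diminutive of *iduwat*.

iduwatovo

*iduwat*: final consonant = /t/, voiceless → -ovo → *iduwatovo*.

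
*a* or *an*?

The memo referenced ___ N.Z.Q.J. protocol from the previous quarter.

an

The indefinite article is chosen by the initial *sound* of the following word, not its spelling.
The initialism *N.Z.Q.J.* is read letter by letter; the first letter, N, is pronounced /ɛn/, which begins with a vowel sound.
So the article is *an*: The memo referenced an N.Z.Q.J. protocol from the previous quarter.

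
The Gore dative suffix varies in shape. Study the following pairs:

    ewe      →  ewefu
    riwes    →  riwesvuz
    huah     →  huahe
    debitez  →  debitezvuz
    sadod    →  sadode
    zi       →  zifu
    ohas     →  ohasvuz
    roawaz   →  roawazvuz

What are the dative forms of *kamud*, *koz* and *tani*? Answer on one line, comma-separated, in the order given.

kamude, kozvuz, tanifu

Looking at the final sound of each stem: -vuz when the stem ends in a sibilant (*riwes*, *debitez*, *ohas*, *roawaz*); -e when the stem ends in a non-sibilant consonant (*huah*, *sadod*); -fu when the stem ends in a vowel (*ewe*, *zi*).
*kamud*: final sound = /d/, a non-sibilant consonant → -e → *kamude*.
The final sound of *koz* is /z/, which is a sibilant, so the suffix is -vuz, giving *kozvuz*.
Since the final sound of *tani* is /i/ (a vowel), it takes -fu, giving *tanifu*.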